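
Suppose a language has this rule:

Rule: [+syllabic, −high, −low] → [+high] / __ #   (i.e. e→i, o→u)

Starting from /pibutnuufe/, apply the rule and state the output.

pibutnuufi

/e/ is a mid vowel in word-final position, so it raises to [i].
Surface form: [pibutnuufi].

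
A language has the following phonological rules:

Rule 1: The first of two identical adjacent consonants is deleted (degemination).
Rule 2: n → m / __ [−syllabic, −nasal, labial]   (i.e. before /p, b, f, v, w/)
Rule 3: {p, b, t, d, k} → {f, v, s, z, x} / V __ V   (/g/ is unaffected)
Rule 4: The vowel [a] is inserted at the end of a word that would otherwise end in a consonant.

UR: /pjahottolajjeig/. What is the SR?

Rule 1 (degemination): /tt/ is a geminate; the first /t/ deletes. /jj/ is a geminate; the first /j/ deletes. /pjahottolajjeig/ → pjahotolajeig.
Rule 2 (nasal place assimilation): no segment meets the environment; /pjahotolajeig/ is unchanged.
Rule 3 (intervocalic spirantization): /t/ is a stop between vowels /o/ and /o/, so it spirantizes to the fricative [s]. /pjahotolajeig/ → pjahosolajeig.
Rule 4 (final a-epenthesis): the form ends in the consonant /g/, so [a] is inserted word-finally. /pjahosolajeig/ → pjahosolajeiga.

pjahosolajeiga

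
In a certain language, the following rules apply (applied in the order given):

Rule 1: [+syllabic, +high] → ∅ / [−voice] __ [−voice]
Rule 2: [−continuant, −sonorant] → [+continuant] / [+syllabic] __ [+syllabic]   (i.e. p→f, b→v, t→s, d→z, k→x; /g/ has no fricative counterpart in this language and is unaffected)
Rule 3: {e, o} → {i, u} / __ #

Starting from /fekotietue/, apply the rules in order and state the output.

fexosiesui

Rule 1 (high vowel syncope): no segment meets the environment; /fekotietue/ is unchanged.
Rule 2 (intervocalic spirantization): /k/ is a stop between vowels /e/ and /o/, so it spirantizes to the fricative [x]. /t/ is a stop between vowels /o/ and /i/, so it spirantizes to the fricative [s]. /t/ is a stop between vowels /e/ and /u/, so it spirantizes to the fricative [s]. /fekotietue/ → fexosiesue.
Rule 3 (final vowel raising): /e/ is a mid vowel in word-final position, so it raises to [i]. /fexosiesue/ → fexosiesui.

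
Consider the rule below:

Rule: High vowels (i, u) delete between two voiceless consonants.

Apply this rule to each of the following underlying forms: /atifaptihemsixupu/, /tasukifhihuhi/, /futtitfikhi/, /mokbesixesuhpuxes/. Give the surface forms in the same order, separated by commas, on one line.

atfapthemsxpu, taskfhhhi, ftttfkhi, mokbesxeshpxes

/atifaptihemsixupu/: /i/ is a high vowel flanked by voiceless consonants /t/ and /f/, so it deletes. /i/ is a high vowel flanked by voiceless consonants /t/ and /h/, so it deletes. /i/ is a high vowel flanked by voiceless consonants /s/ and /x/, so it deletes. /u/ is a high vowel flanked by voiceless consonants /x/ and /p/, so it deletes. → [atfapthemsxpu].
/tasukifhihuhi/: /u/ is a high vowel flanked by voiceless consonants /s/ and /k/, so it deletes. /i/ is a high vowel flanked by voiceless consonants /k/ and /f/, so it deletes. /i/ is a high vowel flanked by voiceless consonants /h/ and /h/, so it deletes. /u/ is a high vowel flanked by voiceless consonants /h/ and /h/, so it deletes. → [taskfhhhi].
/futtitfikhi/: /u/ is a high vowel flanked by voiceless consonants /f/ and /t/, so it deletes. /i/ is a high vowel flanked by voiceless consonants /t/ and /t/, so it deletes. /i/ is a high vowel flanked by voiceless consonants /f/ and /k/, so it deletes. → [ftttfkhi].
/mokbesixesuhpuxes/: /i/ is a high vowel flanked by voiceless consonants /s/ and /x/, so it deletes. /u/ is a high vowel flanked by voiceless consonants /s/ and /h/, so it deletes. /u/ is a high vowel flanked by voiceless consonants /p/ and /x/, so it deletes. → [mokbesxeshpxes].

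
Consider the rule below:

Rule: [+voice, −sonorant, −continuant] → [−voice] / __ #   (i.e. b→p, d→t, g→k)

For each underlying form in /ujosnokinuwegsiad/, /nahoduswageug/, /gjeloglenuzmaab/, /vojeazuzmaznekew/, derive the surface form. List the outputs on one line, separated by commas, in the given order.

ujosnokinuwegsiat, nahoduswageuk, gjeloglenuzmaap, vojeazuzmaznekew

/ujosnokinuwegsiad/: /d/ is a voiced stop in word-final position, so it devoices to [t]. → [ujosnokinuwegsiat].
/nahoduswageug/: /g/ is a voiced stop in word-final position, so it devoices to [k]. → [nahoduswageuk].
/gjeloglenuzmaab/: /b/ is a voiced stop in word-final position, so it devoices to [p]. → [gjeloglenuzmaap].
/vojeazuzmaznekew/: the rule's environment is not met; surfaces unchanged as [vojeazuzmaznekew].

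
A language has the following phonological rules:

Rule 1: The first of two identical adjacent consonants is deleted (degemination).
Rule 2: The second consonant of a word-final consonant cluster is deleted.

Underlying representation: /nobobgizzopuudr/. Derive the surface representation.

Rule 1 (degemination): /zz/ is a geminate; the first /z/ deletes. /nobobgizzopuudr/ → nobobgizopuudr.
Rule 2 (final cluster simplification): /r/ is the second consonant of a word-final cluster /dr/, so it deletes. /nobobgizopuudr/ → nobobgizopuud.

nobobgizopuud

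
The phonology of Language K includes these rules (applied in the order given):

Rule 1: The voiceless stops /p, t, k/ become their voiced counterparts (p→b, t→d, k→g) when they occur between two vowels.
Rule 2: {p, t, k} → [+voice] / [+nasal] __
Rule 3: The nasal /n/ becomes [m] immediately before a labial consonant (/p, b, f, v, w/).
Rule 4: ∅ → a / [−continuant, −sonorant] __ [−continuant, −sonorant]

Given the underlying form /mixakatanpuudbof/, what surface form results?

mixagadambuudabof

Rule 1 (intervocalic voicing): /k/ is a voiceless stop between vowels /a/ and /a/, so it voices to [g]. /t/ is a voiceless stop between vowels /a/ and /a/, so it voices to [d]. /mixakatanpuudbof/ → mixagadanpuudbof.
Rule 2 (post-nasal voicing): /p/ is a voiceless stop immediately after the nasal /n/, so it voices to [b]. /mixagadanpuudbof/ → mixagadanbuudbof.
Rule 3 (nasal place assimilation): /n/ precedes the labial consonant /b/, so it assimilates in place to [m]. /mixagadanbuudbof/ → mixagadambuudbof.
Rule 4 (stop-cluster a-epenthesis): /d/ and /b/ form a stop–stop cluster, so [a] is inserted between them. /mixagadambuudbof/ → mixagadambuudabof.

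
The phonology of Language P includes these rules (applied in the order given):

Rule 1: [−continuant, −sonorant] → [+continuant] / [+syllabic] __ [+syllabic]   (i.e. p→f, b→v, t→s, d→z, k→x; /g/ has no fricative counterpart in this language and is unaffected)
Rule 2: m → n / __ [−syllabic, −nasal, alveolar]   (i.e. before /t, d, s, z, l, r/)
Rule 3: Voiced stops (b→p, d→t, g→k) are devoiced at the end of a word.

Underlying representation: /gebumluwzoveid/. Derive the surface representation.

Rule 1 (intervocalic spirantization): /b/ is a stop between vowels /e/ and /u/, so it spirantizes to the fricative [v]. /gebumluwzoveid/ → gevumluwzoveid.
Rule 2 (nasal place assimilation): /m/ precedes the alveolar consonant /l/, so it assimilates in place to [n]. /gevumluwzoveid/ → gevunluwzoveid.
Rule 3 (final devoicing): /d/ is a voiced stop in word-final position, so it devoices to [t]. /gevunluwzoveid/ → gevunluwzoveit.

gevunluwzoveit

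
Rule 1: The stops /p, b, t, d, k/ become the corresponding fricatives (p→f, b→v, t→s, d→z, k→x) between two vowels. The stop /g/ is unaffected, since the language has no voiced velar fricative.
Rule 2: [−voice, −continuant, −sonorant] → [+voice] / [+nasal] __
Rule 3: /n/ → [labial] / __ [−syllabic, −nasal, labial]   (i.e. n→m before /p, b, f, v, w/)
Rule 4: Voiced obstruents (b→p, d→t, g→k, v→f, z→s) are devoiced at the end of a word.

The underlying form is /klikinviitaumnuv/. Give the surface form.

Rule 1 (intervocalic spirantization): /k/ is a stop between vowels /i/ and /i/, so it spirantizes to the fricative [x]. /t/ is a stop between vowels /i/ and /a/, so it spirantizes to the fricative [s]. /klikinviitaumnuv/ → klixinviisaumnuv.
Rule 2 (post-nasal voicing): no segment meets the environment; /klixinviisaumnuv/ is unchanged.
Rule 3 (nasal place assimilation): /n/ precedes the labial consonant /v/, so it assimilates in place to [m]. /klixinviisaumnuv/ → kliximviisaumnuv.
Rule 4 (final devoicing): /v/ is a voiced obstruent in word-final position, so it devoices to [f]. /kliximviisaumnuv/ → kliximviisaumnuf.

kliximviisaumnuf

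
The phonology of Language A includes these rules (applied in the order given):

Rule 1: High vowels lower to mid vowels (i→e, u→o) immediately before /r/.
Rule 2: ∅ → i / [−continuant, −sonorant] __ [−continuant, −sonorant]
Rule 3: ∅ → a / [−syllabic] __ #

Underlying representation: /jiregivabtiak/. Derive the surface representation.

Rule 1 (pre-rhotic lowering): /i/ is a high vowel immediately before /r/, so it lowers to [e]. /jiregivabtiak/ → jeregivabtiak.
Rule 2 (stop-cluster i-epenthesis): /b/ and /t/ form a stop–stop cluster, so [i] is inserted between them. /jeregivabtiak/ → jeregivabitiak.
Rule 3 (final a-epenthesis): the form ends in the consonant /k/, so [a] is inserted word-finally. /jeregivabitiak/ → jeregivabitiaka.

jeregivabitiaka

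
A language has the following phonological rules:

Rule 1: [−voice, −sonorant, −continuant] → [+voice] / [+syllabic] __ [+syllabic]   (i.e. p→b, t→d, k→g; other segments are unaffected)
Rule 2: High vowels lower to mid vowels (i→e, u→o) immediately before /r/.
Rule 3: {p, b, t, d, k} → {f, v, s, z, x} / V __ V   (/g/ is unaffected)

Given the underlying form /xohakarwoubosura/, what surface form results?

Rule 1 (intervocalic voicing): /k/ is a voiceless stop between vowels /a/ and /a/, so it voices to [g]. /xohakarwoubosura/ → xohagarwoubosura.
Rule 2 (pre-rhotic lowering): /u/ is a high vowel immediately before /r/, so it lowers to [o]. /xohagarwoubosura/ → xohagarwoubosora.
Rule 3 (intervocalic spirantization): /b/ is a stop between vowels /u/ and /o/, so it spirantizes to the fricative [v]. /xohagarwoubosora/ → xohagarwouvosora.

xohagarwouvosora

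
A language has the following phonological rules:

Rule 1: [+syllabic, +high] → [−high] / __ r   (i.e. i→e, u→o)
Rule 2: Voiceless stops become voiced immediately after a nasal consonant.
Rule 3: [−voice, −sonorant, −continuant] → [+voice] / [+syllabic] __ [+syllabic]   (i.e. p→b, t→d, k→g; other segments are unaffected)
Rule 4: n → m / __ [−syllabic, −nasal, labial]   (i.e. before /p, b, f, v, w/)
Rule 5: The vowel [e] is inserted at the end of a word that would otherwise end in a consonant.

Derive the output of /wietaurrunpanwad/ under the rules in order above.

Rule 1 (pre-rhotic lowering): /u/ is a high vowel immediately before /r/, so it lowers to [o]. /wietaurrunpanwad/ → wietaorrunpanwad.
Rule 2 (post-nasal voicing): /p/ is a voiceless stop immediately after the nasal /n/, so it voices to [b]. /wietaorrunpanwad/ → wietaorrunbanwad.
Rule 3 (intervocalic voicing): /t/ is a voiceless stop between vowels /e/ and /a/, so it voices to [d]. /wietaorrunbanwad/ → wiedaorrunbanwad.
Rule 4 (nasal place assimilation): /n/ precedes the labial consonant /b/, so it assimilates in place to [m]. /n/ precedes the labial consonant /w/, so it assimilates in place to [m]. /wiedaorrunbanwad/ → wiedaorrumbamwad.
Rule 5 (final e-epenthesis): the form ends in the consonant /d/, so [e] is inserted word-finally. /wiedaorrumbamwad/ → wiedaorrumbamwade.

wiedaorrumbamwade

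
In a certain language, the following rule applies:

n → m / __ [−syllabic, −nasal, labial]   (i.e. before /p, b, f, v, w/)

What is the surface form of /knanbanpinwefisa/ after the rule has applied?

/n/ precedes the labial consonant /b/, so it assimilates in place to [m].
/n/ precedes the labial consonant /p/, so it assimilates in place to [m].
/n/ precedes the labial consonant /w/, so it assimilates in place to [m].
Surface form: [knambampimwefisa].

knambampimwefisa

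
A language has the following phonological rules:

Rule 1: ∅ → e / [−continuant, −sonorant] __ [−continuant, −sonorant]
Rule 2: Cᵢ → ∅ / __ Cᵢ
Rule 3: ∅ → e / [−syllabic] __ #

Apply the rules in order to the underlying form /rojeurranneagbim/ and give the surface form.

Rule 1 (stop-cluster e-epenthesis): /g/ and /b/ form a stop–stop cluster, so [e] is inserted between them. /rojeurranneagbim/ → rojeurranneagebim.
Rule 2 (degemination): /rr/ is a geminate; the first /r/ deletes. /nn/ is a geminate; the first /n/ deletes. /rojeurranneagebim/ → rojeuraneagebim.
Rule 3 (final e-epenthesis): the form ends in the consonant /m/, so [e] is inserted word-finally. /rojeuraneagebim/ → rojeuraneagebime.

rojeuraneagebime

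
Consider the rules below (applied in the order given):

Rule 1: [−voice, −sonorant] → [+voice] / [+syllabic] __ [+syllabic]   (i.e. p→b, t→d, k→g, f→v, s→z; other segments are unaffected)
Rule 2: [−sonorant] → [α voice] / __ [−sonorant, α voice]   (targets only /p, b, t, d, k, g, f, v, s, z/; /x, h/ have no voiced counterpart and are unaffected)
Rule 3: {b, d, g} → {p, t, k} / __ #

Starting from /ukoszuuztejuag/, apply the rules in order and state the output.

Rule 1 (intervocalic voicing): /k/ is a voiceless obstruent between vowels /u/ and /o/, so it voices to [g]. /ukoszuuztejuag/ → ugoszuuztejuag.
Rule 2 (regressive voicing assimilation): /s/ precedes the voiced obstruent /z/, so it voices to [z] by assimilation. /z/ precedes the voiceless obstruent /t/, so it devoices to [s] by assimilation. /ugoszuuztejuag/ → ugozzuustejuag.
Rule 3 (final devoicing): /g/ is a voiced stop in word-final position, so it devoices to [k]. /ugozzuustejuag/ → ugozzuustejuak.

ugozzuustejuak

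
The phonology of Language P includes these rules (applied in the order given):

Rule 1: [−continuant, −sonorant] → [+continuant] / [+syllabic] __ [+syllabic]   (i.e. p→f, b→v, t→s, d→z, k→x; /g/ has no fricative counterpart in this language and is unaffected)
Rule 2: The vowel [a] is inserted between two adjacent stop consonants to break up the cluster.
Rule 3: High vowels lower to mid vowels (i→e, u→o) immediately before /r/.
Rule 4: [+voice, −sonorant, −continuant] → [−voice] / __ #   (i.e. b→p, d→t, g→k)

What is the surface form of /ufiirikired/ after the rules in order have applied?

Rule 1 (intervocalic spirantization): /k/ is a stop between vowels /i/ and /i/, so it spirantizes to the fricative [x]. /ufiirikired/ → ufiirixired.
Rule 2 (stop-cluster a-epenthesis): no segment meets the environment; /ufiirixired/ is unchanged.
Rule 3 (pre-rhotic lowering): /i/ is a high vowel immediately before /r/, so it lowers to [e]. /i/ is a high vowel immediately before /r/, so it lowers to [e]. /ufiirixired/ → ufierixered.
Rule 4 (final devoicing): /d/ is a voiced stop in word-final position, so it devoices to [t]. /ufierixered/ → ufierixeret.

ufierixeret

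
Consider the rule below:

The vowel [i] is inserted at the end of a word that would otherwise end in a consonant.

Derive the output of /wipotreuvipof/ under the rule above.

wipotreuvipofi

the form ends in the consonant /f/, so [i] is inserted word-finally.
Surface form: [wipotreuvipofi].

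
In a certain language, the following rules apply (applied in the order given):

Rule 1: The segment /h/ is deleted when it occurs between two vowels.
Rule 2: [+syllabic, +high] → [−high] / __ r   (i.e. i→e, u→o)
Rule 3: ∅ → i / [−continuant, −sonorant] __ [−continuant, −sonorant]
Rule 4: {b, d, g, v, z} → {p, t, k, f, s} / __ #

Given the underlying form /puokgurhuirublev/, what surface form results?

Rule 1 (intervocalic h-deletion): no segment meets the environment; /puokgurhuirublev/ is unchanged.
Rule 2 (pre-rhotic lowering): /u/ is a high vowel immediately before /r/, so it lowers to [o]. /i/ is a high vowel immediately before /r/, so it lowers to [e]. /puokgurhuirublev/ → puokgorhuerublev.
Rule 3 (stop-cluster i-epenthesis): /k/ and /g/ form a stop–stop cluster, so [i] is inserted between them. /puokgorhuerublev/ → puokigorhuerublev.
Rule 4 (final devoicing): /v/ is a voiced obstruent in word-final position, so it devoices to [f]. /puokigorhuerublev/ → puokigorhuerublef.

puokigorhuerublef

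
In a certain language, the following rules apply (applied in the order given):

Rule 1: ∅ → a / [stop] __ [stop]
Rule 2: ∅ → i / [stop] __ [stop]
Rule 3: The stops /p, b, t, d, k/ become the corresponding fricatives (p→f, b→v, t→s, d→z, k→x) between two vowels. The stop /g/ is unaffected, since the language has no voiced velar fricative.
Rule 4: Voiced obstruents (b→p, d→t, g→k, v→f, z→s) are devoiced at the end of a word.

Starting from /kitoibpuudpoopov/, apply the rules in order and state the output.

kisoivafuuzafoofof

Rule 1 (stop-cluster a-epenthesis): /b/ and /p/ form a stop–stop cluster, so [a] is inserted between them. /d/ and /p/ form a stop–stop cluster, so [a] is inserted between them. /kitoibpuudpoopov/ → kitoibapuudapoopov.
Rule 2 (stop-cluster i-epenthesis): no segment meets the environment; /kitoibapuudapoopov/ is unchanged.
Rule 3 (intervocalic spirantization): /t/ is a stop between vowels /i/ and /o/, so it spirantizes to the fricative [s]. /b/ is a stop between vowels /i/ and /a/, so it spirantizes to the fricative [v]. /p/ is a stop between vowels /a/ and /u/, so it spirantizes to the fricative [f]. /d/ is a stop between vowels /u/ and /a/, so it spirantizes to the fricative [z]. /p/ is a stop between vowels /a/ and /o/, so it spirantizes to the fricative [f]. /p/ is a stop between vowels /o/ and /o/, so it spirantizes to the fricative [f]. /kitoibapuudapoopov/ → kisoivafuuzafoofov.
Rule 4 (final devoicing): /v/ is a voiced obstruent in word-final position, so it devoices to [f]. /kisoivafuuzafoofov/ → kisoivafuuzafoofof.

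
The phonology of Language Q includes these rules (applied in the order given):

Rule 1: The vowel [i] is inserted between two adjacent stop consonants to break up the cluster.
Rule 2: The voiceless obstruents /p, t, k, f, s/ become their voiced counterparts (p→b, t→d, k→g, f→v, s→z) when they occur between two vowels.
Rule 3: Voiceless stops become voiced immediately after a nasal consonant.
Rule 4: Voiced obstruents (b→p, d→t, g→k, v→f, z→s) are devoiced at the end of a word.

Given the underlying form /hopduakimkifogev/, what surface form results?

hobiduagimgivogef

Rule 1 (stop-cluster i-epenthesis): /p/ and /d/ form a stop–stop cluster, so [i] is inserted between them. /hopduakimkifogev/ → hopiduakimkifogev.
Rule 2 (intervocalic voicing): /p/ is a voiceless obstruent between vowels /o/ and /i/, so it voices to [b]. /k/ is a voiceless obstruent between vowels /a/ and /i/, so it voices to [g]. /f/ is a voiceless obstruent between vowels /i/ and /o/, so it voices to [v]. /hopiduakimkifogev/ → hobiduagimkivogev.
Rule 3 (post-nasal voicing): /k/ is a voiceless stop immediately after the nasal /m/, so it voices to [g]. /hobiduagimkivogev/ → hobiduagimgivogev.
Rule 4 (final devoicing): /v/ is a voiced obstruent in word-final position, so it devoices to [f]. /hobiduagimgivogev/ → hobiduagimgivogef.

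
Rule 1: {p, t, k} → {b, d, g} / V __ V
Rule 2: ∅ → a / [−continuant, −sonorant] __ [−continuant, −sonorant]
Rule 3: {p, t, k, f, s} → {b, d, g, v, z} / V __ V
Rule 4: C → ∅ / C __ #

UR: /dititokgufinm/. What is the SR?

dididogaguvin

Rule 1 (intervocalic voicing): /t/ is a voiceless stop between vowels /i/ and /i/, so it voices to [d]. /t/ is a voiceless stop between vowels /i/ and /o/, so it voices to [d]. /dititokgufinm/ → dididokgufinm.
Rule 2 (stop-cluster a-epenthesis): /k/ and /g/ form a stop–stop cluster, so [a] is inserted between them. /dididokgufinm/ → dididokagufinm.
Rule 3 (intervocalic voicing): /k/ is a voiceless obstruent between vowels /o/ and /a/, so it voices to [g]. /f/ is a voiceless obstruent between vowels /u/ and /i/, so it voices to [v]. /dididokagufinm/ → dididogaguvinm.
Rule 4 (final cluster simplification): /m/ is the second consonant of a word-final cluster /nm/, so it deletes. /dididogaguvinm/ → dididogaguvin.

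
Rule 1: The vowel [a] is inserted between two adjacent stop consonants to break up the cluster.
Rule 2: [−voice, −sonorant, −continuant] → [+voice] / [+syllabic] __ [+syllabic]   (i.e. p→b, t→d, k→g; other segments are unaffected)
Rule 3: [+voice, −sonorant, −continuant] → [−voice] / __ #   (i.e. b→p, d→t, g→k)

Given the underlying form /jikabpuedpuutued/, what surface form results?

jigababuedabuuduet

Rule 1 (stop-cluster a-epenthesis): /b/ and /p/ form a stop–stop cluster, so [a] is inserted between them. /d/ and /p/ form a stop–stop cluster, so [a] is inserted between them. /jikabpuedpuutued/ → jikabapuedapuutued.
Rule 2 (intervocalic voicing): /k/ is a voiceless stop between vowels /i/ and /a/, so it voices to [g]. /p/ is a voiceless stop between vowels /a/ and /u/, so it voices to [b]. /p/ is a voiceless stop between vowels /a/ and /u/, so it voices to [b]. /t/ is a voiceless stop between vowels /u/ and /u/, so it voices to [d]. /jikabapuedapuutued/ → jigababuedabuudued.
Rule 3 (final devoicing): /d/ is a voiced stop in word-final position, so it devoices to [t]. /jigababuedabuudued/ → jigababuedabuuduet.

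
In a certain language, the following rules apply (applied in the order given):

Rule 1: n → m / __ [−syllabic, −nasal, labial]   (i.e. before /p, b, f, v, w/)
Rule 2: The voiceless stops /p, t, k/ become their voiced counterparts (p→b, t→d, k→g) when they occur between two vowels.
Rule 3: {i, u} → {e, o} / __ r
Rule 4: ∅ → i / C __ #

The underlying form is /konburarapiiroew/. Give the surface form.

Rule 1 (nasal place assimilation): /n/ precedes the labial consonant /b/, so it assimilates in place to [m]. /konburarapiiroew/ → komburarapiiroew.
Rule 2 (intervocalic voicing): /p/ is a voiceless stop between vowels /a/ and /i/, so it voices to [b]. /komburarapiiroew/ → komburarabiiroew.
Rule 3 (pre-rhotic lowering): /u/ is a high vowel immediately before /r/, so it lowers to [o]. /i/ is a high vowel immediately before /r/, so it lowers to [e]. /komburarabiiroew/ → komborarabieroew.
Rule 4 (final i-epenthesis): the form ends in the consonant /w/, so [i] is inserted word-finally. /komborarabieroew/ → komborarabieroewi.

komborarabieroewi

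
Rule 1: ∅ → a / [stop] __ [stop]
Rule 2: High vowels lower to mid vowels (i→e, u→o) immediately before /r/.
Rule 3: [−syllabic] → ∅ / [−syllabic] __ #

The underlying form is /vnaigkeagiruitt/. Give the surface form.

Rule 1 (stop-cluster a-epenthesis): /g/ and /k/ form a stop–stop cluster, so [a] is inserted between them. /t/ and /t/ form a stop–stop cluster, so [a] is inserted between them. /vnaigkeagiruitt/ → vnaigakeagiruitat.
Rule 2 (pre-rhotic lowering): /i/ is a high vowel immediately before /r/, so it lowers to [e]. /vnaigakeagiruitat/ → vnaigakeageruitat.
Rule 3 (final cluster simplification): no segment meets the environment; /vnaigakeageruitat/ is unchanged.

vnaigakeageruitat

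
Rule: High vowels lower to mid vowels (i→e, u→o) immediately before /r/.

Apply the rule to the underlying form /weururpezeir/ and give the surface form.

weororpezeer

/u/ is a high vowel immediately before /r/, so it lowers to [o].
/u/ is a high vowel immediately before /r/, so it lowers to [o].
/i/ is a high vowel immediately before /r/, so it lowers to [e].
Surface form: [weororpezeer].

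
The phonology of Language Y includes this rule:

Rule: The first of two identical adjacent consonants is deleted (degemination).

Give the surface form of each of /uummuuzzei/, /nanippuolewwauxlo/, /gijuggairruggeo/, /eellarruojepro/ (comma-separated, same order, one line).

uumuuzei, nanipuolewauxlo, gijugairugeo, eelaruojepro

/uummuuzzei/: /mm/ is a geminate; the first /m/ deletes. /zz/ is a geminate; the first /z/ deletes. → [uumuuzei].
/nanippuolewwauxlo/: /pp/ is a geminate; the first /p/ deletes. /ww/ is a geminate; the first /w/ deletes. → [nanipuolewauxlo].
/gijuggairruggeo/: /gg/ is a geminate; the first /g/ deletes. /rr/ is a geminate; the first /r/ deletes. /gg/ is a geminate; the first /g/ deletes. → [gijugairugeo].
/eellarruojepro/: /ll/ is a geminate; the first /l/ deletes. /rr/ is a geminate; the first /r/ deletes. → [eelaruojepro].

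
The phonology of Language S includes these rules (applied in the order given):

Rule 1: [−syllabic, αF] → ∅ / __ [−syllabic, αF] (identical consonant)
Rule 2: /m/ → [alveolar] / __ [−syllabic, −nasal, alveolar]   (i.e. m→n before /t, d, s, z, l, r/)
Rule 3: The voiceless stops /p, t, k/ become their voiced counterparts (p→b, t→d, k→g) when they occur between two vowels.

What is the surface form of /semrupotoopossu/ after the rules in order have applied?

senrubodoobosu

Rule 1 (degemination): /ss/ is a geminate; the first /s/ deletes. /semrupotoopossu/ → semrupotooposu.
Rule 2 (nasal place assimilation): /m/ precedes the alveolar consonant /r/, so it assimilates in place to [n]. /semrupotooposu/ → senrupotooposu.
Rule 3 (intervocalic voicing): /p/ is a voiceless stop between vowels /u/ and /o/, so it voices to [b]. /t/ is a voiceless stop between vowels /o/ and /o/, so it voices to [d]. /p/ is a voiceless stop between vowels /o/ and /o/, so it voices to [b]. /senrupotooposu/ → senrubodoobosu.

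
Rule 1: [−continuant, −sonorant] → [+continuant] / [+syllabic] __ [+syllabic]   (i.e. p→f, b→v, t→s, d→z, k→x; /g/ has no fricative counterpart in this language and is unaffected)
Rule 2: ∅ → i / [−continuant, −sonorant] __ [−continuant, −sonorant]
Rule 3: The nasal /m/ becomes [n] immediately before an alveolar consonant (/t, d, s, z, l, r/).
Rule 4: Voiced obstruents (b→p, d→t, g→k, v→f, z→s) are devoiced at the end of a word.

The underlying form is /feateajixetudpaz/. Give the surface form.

Rule 1 (intervocalic spirantization): /t/ is a stop between vowels /a/ and /e/, so it spirantizes to the fricative [s]. /t/ is a stop between vowels /e/ and /u/, so it spirantizes to the fricative [s]. /feateajixetudpaz/ → feaseajixesudpaz.
Rule 2 (stop-cluster i-epenthesis): /d/ and /p/ form a stop–stop cluster, so [i] is inserted between them. /feaseajixesudpaz/ → feaseajixesudipaz.
Rule 3 (nasal place assimilation): no segment meets the environment; /feaseajixesudipaz/ is unchanged.
Rule 4 (final devoicing): /z/ is a voiced obstruent in word-final position, so it devoices to [s]. /feaseajixesudipaz/ → feaseajixesudipas.

feaseajixesudipas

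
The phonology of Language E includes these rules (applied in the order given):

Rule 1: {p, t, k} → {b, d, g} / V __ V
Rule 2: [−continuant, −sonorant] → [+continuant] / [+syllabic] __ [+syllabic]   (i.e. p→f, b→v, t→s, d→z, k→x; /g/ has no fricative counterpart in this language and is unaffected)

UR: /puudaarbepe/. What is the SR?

Rule 1 (intervocalic voicing): /p/ is a voiceless stop between vowels /e/ and /e/, so it voices to [b]. /puudaarbepe/ → puudaarbebe.
Rule 2 (intervocalic spirantization): /d/ is a stop between vowels /u/ and /a/, so it spirantizes to the fricative [z]. /b/ is a stop between vowels /e/ and /e/, so it spirantizes to the fricative [v]. /puudaarbebe/ → puuzaarbeve.

puuzaarbeve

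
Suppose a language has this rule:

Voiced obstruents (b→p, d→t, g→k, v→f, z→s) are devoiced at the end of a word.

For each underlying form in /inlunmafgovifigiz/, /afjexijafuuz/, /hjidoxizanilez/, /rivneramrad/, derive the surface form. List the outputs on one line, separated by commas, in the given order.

inlunmafgovifigis, afjexijafuus, hjidoxizaniles, rivneramrat

/inlunmafgovifigiz/: /z/ is a voiced obstruent in word-final position, so it devoices to [s]. → [inlunmafgovifigis].
/afjexijafuuz/: /z/ is a voiced obstruent in word-final position, so it devoices to [s]. → [afjexijafuus].
/hjidoxizanilez/: /z/ is a voiced obstruent in word-final position, so it devoices to [s]. → [hjidoxizaniles].
/rivneramrad/: /d/ is a voiced obstruent in word-final position, so it devoices to [t]. → [rivneramrat].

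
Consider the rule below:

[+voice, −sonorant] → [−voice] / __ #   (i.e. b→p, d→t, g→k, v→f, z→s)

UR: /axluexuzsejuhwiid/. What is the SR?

axluexuzsejuhwiit

Scanning /axluexuzsejuhwiid/: /z/ at position 8 is not in the conditioning environment; /d/ is a voiced obstruent in word-final position, so it devoices to [t].
Result: [axluexuzsejuhwiit].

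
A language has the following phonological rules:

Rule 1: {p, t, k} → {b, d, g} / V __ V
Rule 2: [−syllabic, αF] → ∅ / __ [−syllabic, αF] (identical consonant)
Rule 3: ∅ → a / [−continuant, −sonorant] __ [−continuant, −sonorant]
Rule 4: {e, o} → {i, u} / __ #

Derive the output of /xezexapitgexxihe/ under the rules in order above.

xezexabitagexihi

Rule 1 (intervocalic voicing): /p/ is a voiceless stop between vowels /a/ and /i/, so it voices to [b]. /xezexapitgexxihe/ → xezexabitgexxihe.
Rule 2 (degemination): /xx/ is a geminate; the first /x/ deletes. /xezexabitgexxihe/ → xezexabitgexihe.
Rule 3 (stop-cluster a-epenthesis): /t/ and /g/ form a stop–stop cluster, so [a] is inserted between them. /xezexabitgexihe/ → xezexabitagexihe.
Rule 4 (final vowel raising): /e/ is a mid vowel in word-final position, so it raises to [i]. /xezexabitagexihe/ → xezexabitagexihi.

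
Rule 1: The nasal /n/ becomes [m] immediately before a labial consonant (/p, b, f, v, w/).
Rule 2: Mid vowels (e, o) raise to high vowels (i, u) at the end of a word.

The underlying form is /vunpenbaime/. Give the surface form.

vumpembaimi

Rule 1 (nasal place assimilation): /n/ precedes the labial consonant /p/, so it assimilates in place to [m]. /n/ precedes the labial consonant /b/, so it assimilates in place to [m]. /vunpenbaime/ → vumpembaime.
Rule 2 (final vowel raising): /e/ is a mid vowel in word-final position, so it raises to [i]. /vumpembaime/ → vumpembaimi.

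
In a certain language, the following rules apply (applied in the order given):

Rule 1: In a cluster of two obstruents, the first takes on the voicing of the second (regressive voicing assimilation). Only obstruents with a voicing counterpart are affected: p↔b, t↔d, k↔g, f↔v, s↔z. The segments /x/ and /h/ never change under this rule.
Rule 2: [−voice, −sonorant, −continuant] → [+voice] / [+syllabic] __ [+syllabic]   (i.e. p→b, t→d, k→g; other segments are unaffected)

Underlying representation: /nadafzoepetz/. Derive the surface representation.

nadavzoebedz

Rule 1 (regressive voicing assimilation): /f/ precedes the voiced obstruent /z/, so it voices to [v] by assimilation. /t/ precedes the voiced obstruent /z/, so it voices to [d] by assimilation. /nadafzoepetz/ → nadavzoepedz.
Rule 2 (intervocalic voicing): /p/ is a voiceless stop between vowels /e/ and /e/, so it voices to [b]. /nadavzoepedz/ → nadavzoebedz.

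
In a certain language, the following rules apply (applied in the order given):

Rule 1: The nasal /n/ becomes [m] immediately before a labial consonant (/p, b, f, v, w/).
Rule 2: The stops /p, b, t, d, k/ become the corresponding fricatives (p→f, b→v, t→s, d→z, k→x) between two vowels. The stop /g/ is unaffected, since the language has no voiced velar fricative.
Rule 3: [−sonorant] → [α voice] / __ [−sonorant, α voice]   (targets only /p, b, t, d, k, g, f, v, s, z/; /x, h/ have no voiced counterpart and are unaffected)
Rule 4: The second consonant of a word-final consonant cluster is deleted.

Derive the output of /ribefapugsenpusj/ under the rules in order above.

Rule 1 (nasal place assimilation): /n/ precedes the labial consonant /p/, so it assimilates in place to [m]. /ribefapugsenpusj/ → ribefapugsempusj.
Rule 2 (intervocalic spirantization): /b/ is a stop between vowels /i/ and /e/, so it spirantizes to the fricative [v]. /p/ is a stop between vowels /a/ and /u/, so it spirantizes to the fricative [f]. /ribefapugsempusj/ → rivefafugsempusj.
Rule 3 (regressive voicing assimilation): /g/ precedes the voiceless obstruent /s/, so it devoices to [k] by assimilation. /rivefafugsempusj/ → rivefafuksempusj.
Rule 4 (final cluster simplification): /j/ is the second consonant of a word-final cluster /sj/, so it deletes. /rivefafuksempusj/ → rivefafuksempus.

rivefafuksempus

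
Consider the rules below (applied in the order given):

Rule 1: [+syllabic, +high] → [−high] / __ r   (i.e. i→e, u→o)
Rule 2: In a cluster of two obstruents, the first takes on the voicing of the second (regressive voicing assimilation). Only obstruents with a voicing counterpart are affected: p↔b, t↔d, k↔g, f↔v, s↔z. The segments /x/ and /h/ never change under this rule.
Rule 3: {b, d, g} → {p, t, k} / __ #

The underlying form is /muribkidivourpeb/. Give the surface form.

Rule 1 (pre-rhotic lowering): /u/ is a high vowel immediately before /r/, so it lowers to [o]. /u/ is a high vowel immediately before /r/, so it lowers to [o]. /muribkidivourpeb/ → moribkidivoorpeb.
Rule 2 (regressive voicing assimilation): /b/ precedes the voiceless obstruent /k/, so it devoices to [p] by assimilation. /moribkidivoorpeb/ → moripkidivoorpeb.
Rule 3 (final devoicing): /b/ is a voiced stop in word-final position, so it devoices to [p]. /moripkidivoorpeb/ → moripkidivoorpep.

moripkidivoorpep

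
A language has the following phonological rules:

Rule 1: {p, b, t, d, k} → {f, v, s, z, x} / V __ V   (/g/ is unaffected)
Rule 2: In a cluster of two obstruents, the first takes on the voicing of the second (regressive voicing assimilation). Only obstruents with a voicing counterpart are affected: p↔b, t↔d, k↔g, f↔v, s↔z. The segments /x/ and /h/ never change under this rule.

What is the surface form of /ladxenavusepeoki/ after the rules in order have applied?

Rule 1 (intervocalic spirantization): /p/ is a stop between vowels /e/ and /e/, so it spirantizes to the fricative [f]. /k/ is a stop between vowels /o/ and /i/, so it spirantizes to the fricative [x]. /ladxenavusepeoki/ → ladxenavusefeoxi.
Rule 2 (regressive voicing assimilation): /d/ precedes the voiceless obstruent /x/, so it devoices to [t] by assimilation. /ladxenavusefeoxi/ → latxenavusefeoxi.

latxenavusefeoxi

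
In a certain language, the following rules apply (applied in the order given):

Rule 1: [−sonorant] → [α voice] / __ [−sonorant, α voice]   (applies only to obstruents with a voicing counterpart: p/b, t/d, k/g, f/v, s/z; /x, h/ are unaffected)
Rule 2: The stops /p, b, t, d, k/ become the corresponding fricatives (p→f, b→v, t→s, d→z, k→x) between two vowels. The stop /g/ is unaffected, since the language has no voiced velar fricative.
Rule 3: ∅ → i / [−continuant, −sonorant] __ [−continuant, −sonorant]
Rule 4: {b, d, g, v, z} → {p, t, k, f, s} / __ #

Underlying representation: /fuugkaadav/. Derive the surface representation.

Rule 1 (regressive voicing assimilation): /g/ precedes the voiceless obstruent /k/, so it devoices to [k] by assimilation. /fuugkaadav/ → fuukkaadav.
Rule 2 (intervocalic spirantization): /d/ is a stop between vowels /a/ and /a/, so it spirantizes to the fricative [z]. /fuukkaadav/ → fuukkaazav.
Rule 3 (stop-cluster i-epenthesis): /k/ and /k/ form a stop–stop cluster, so [i] is inserted between them. /fuukkaazav/ → fuukikaazav.
Rule 4 (final devoicing): /v/ is a voiced obstruent in word-final position, so it devoices to [f]. /fuukikaazav/ → fuukikaazaf.

fuukikaazaf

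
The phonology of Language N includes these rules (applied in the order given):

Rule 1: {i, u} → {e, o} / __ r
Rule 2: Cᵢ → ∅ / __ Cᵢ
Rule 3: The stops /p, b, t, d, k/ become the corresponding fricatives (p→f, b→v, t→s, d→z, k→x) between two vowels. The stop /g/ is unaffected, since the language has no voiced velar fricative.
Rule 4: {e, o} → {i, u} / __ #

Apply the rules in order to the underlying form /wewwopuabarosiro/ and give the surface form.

wewofuavaroseru

Rule 1 (pre-rhotic lowering): /i/ is a high vowel immediately before /r/, so it lowers to [e]. /wewwopuabarosiro/ → wewwopuabarosero.
Rule 2 (degemination): /ww/ is a geminate; the first /w/ deletes. /wewwopuabarosero/ → wewopuabarosero.
Rule 3 (intervocalic spirantization): /p/ is a stop between vowels /o/ and /u/, so it spirantizes to the fricative [f]. /b/ is a stop between vowels /a/ and /a/, so it spirantizes to the fricative [v]. /wewopuabarosero/ → wewofuavarosero.
Rule 4 (final vowel raising): /o/ is a mid vowel in word-final position, so it raises to [u]. /wewofuavarosero/ → wewofuavaroseru.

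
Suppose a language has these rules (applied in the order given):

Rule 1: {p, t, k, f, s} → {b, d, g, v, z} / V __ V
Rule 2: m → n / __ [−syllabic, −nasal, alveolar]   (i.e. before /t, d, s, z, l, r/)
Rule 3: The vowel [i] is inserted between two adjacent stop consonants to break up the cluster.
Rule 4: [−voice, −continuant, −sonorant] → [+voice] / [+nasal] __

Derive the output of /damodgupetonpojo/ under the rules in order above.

damodigubedonbojo

Rule 1 (intervocalic voicing): /p/ is a voiceless obstruent between vowels /u/ and /e/, so it voices to [b]. /t/ is a voiceless obstruent between vowels /e/ and /o/, so it voices to [d]. /damodgupetonpojo/ → damodgubedonpojo.
Rule 2 (nasal place assimilation): no segment meets the environment; /damodgubedonpojo/ is unchanged.
Rule 3 (stop-cluster i-epenthesis): /d/ and /g/ form a stop–stop cluster, so [i] is inserted between them. /damodgubedonpojo/ → damodigubedonpojo.
Rule 4 (post-nasal voicing): /p/ is a voiceless stop immediately after the nasal /n/, so it voices to [b]. /damodigubedonpojo/ → damodigubedonbojo.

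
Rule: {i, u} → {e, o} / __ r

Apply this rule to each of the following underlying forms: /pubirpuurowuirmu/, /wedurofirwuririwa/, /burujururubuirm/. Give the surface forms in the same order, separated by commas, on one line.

puberpuorowuermu, wedoroferworeriwa, borujororubuerm

/pubirpuurowuirmu/: /i/ is a high vowel immediately before /r/, so it lowers to [e]. /u/ is a high vowel immediately before /r/, so it lowers to [o]. /i/ is a high vowel immediately before /r/, so it lowers to [e]. → [puberpuorowuermu].
/wedurofirwuririwa/: /u/ is a high vowel immediately before /r/, so it lowers to [o]. /i/ is a high vowel immediately before /r/, so it lowers to [e]. /u/ is a high vowel immediately before /r/, so it lowers to [o]. /i/ is a high vowel immediately before /r/, so it lowers to [e]. → [wedoroferworeriwa].
/burujururubuirm/: /u/ is a high vowel immediately before /r/, so it lowers to [o]. /u/ is a high vowel immediately before /r/, so it lowers to [o]. /u/ is a high vowel immediately before /r/, so it lowers to [o]. /i/ is a high vowel immediately before /r/, so it lowers to [e]. → [borujororubuerm].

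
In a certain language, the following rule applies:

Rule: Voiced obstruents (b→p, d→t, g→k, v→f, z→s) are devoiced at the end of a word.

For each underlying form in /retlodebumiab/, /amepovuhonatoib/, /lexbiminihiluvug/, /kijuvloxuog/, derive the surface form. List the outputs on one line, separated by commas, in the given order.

retlodebumiap, amepovuhonatoip, lexbiminihiluvuk, kijuvloxuok

/retlodebumiab/: /b/ is a voiced obstruent in word-final position, so it devoices to [p]. → [retlodebumiap].
/amepovuhonatoib/: /b/ is a voiced obstruent in word-final position, so it devoices to [p]. → [amepovuhonatoip].
/lexbiminihiluvug/: /g/ is a voiced obstruent in word-final position, so it devoices to [k]. → [lexbiminihiluvuk].
/kijuvloxuog/: /g/ is a voiced obstruent in word-final position, so it devoices to [k]. → [kijuvloxuok].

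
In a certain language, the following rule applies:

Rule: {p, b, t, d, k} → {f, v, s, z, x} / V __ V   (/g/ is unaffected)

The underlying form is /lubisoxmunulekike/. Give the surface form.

/b/ is a stop between vowels /u/ and /i/, so it spirantizes to the fricative [v].
/k/ is a stop between vowels /e/ and /i/, so it spirantizes to the fricative [x].
/k/ is a stop between vowels /i/ and /e/, so it spirantizes to the fricative [x].
Surface form: [luvisoxmunulexixe].

luvisoxmunulexixe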